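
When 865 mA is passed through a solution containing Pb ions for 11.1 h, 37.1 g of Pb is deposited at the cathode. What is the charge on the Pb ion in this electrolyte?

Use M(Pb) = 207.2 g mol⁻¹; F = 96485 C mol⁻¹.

+2

Q = I·t = 0.8650 A × 39960 s = 34570 C, so n(e⁻) = 34570/96485 = 0.3582 mol.
n(Pb) deposited = 37.1 / 207.2 = 0.1791 mol.
Electrons per atom = n(e⁻)/n(Pb) = 0.3582 / 0.1791 = 2.00 ≈ 2, so the ion is Pb²⁺.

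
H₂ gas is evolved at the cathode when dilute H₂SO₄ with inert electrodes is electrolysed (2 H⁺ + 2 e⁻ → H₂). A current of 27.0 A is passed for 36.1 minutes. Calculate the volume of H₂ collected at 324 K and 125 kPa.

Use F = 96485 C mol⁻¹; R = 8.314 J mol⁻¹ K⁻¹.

Q = I·t = 27.00 A × 2166.0 s = 58480 C.
n(e⁻) = Q/F = 58480 / 96485 = 0.6061 mol.
2 electrons are transferred per H₂ molecule, so n(H₂) = 0.6061 / 2 = 0.3031 mol.
V = nRT/P = (0.3031 × 8.314 × 324) / (125 × 10³ Pa) = 0.00653 m³ = 6.53 L.

6.53 L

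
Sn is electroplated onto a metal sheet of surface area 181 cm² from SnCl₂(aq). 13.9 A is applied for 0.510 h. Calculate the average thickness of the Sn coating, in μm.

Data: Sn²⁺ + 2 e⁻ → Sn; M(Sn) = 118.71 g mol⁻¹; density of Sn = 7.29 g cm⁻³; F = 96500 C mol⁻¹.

119 μm

Q = I·t = 13.90 × 1836.0 = 25520 C; n(e⁻) = 0.2645 mol.
n(Sn) = n(e⁻)/2 = 0.1322 mol, so m = 0.1322 × 118.71 = 15.70 g.
Volume = m/ρ = 15.70 / 7.29 = 2.153 cm³.
Thickness = V/A = 2.153 / 181 = 0.0119 cm = 119 μm.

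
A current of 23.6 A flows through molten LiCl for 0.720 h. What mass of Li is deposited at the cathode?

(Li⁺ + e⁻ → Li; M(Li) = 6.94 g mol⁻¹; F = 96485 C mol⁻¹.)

4.40 g

Q = I·t = 23.60 A × 2592.0 s = 61170 C.
n(e⁻) = Q/F = 61170 / 96485 = 0.6340 mol.
Li⁺ + e⁻ → Li, so n(Li) = n(e⁻)/1 = 0.6340 mol.
m = n·M = 0.6340 × 6.94 = 4.40 g.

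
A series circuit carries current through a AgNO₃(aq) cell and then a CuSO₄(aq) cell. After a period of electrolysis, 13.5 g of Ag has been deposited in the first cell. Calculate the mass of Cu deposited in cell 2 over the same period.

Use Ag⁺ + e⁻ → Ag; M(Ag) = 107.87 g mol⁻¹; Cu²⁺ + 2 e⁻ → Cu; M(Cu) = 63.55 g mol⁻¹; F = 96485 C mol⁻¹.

n(Ag) = 13.5 / 107.87 = 0.1252 mol.
Since Ag⁺ + e⁻ → Ag, n(e⁻) passed = 1 × 0.1252 = 0.1252 mol.
Cells in series carry the same charge, so the same 0.1252 mol of electrons passes through cell 2.
Cu²⁺ + 2 e⁻ → Cu, so n(Cu) = 0.1252 / 2 = 0.06258 mol.
m(Cu) = 0.06258 × 63.55 = 3.98 g.

3.98 g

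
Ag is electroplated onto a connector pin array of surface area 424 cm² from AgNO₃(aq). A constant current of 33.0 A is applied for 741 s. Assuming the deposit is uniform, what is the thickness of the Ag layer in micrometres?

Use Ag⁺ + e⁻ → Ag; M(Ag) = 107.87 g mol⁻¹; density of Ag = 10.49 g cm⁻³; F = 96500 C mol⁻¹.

Q = I·t = 33.00 × 741.00 = 24450 C; n(e⁻) = 0.2534 mol.
n(Ag) = n(e⁻)/1 = 0.2534 mol, so m = 0.2534 × 107.87 = 27.33 g.
Volume = m/ρ = 27.33 / 10.49 = 2.606 cm³.
Thickness = V/A = 2.606 / 424 = 0.00615 cm = 61.5 μm.

61.5 μm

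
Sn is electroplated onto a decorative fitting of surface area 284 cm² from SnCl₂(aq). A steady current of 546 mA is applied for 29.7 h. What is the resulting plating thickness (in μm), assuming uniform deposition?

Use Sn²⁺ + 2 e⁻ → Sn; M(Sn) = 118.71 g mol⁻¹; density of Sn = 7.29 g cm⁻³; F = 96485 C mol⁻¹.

Q = I·t = 0.5460 × 106920 = 58380 C; n(e⁻) = 0.6051 mol.
n(Sn) = n(e⁻)/2 = 0.3025 mol, so m = 0.3025 × 118.71 = 35.91 g.
Volume = m/ρ = 35.91 / 7.29 = 4.926 cm³.
Thickness = V/A = 4.926 / 284 = 0.0173 cm = 173 μm.

173 μm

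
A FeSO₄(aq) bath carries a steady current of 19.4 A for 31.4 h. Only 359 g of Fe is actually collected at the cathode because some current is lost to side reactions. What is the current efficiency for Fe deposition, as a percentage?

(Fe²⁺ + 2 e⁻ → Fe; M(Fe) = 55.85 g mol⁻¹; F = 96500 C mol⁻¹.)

Q = I·t = 19.40 × 113040 = 2193000 C; n(e⁻) = 2193000/96500 = 22.73 mol.
Theoretical n(Fe) = n(e⁻)/2 = 11.36 mol, i.e. m_theo = 11.36 × 55.85 = 634.6 g.
Efficiency = m_actual / m_theo = 359 / 634.6 = 56.6 %.

56.6 %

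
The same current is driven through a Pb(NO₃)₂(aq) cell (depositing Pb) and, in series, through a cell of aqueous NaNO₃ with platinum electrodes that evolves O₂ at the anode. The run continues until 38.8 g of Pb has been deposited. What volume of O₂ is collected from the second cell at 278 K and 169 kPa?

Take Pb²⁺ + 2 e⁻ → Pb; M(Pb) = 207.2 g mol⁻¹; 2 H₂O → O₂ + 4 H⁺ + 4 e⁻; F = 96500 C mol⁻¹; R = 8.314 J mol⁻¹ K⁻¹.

n(Pb) = 38.8 / 207.2 = 0.1873 mol, so n(e⁻) = 2 × 0.1873 = 0.3745 mol.
The cells are in series, so the same 0.3745 mol of electrons passes through the second cell.
2 H₂O → O₂ + 4 H⁺ + 4 e⁻ — 4 mol e⁻ per mol O₂, so n(O₂) = 0.3745/4 = 0.09363 mol.
V = nRT/P = (0.09363 × 8.314 × 278) / (169 × 10³) = 0.00128 m³ = 1.28 L.

1.28 L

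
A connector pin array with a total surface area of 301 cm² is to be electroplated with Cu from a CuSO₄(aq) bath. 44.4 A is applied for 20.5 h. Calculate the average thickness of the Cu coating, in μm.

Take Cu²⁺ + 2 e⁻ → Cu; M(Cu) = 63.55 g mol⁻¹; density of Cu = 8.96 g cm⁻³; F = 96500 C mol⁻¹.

4000 μm

Q = I·t = 44.40 × 73800 = 3277000 C; n(e⁻) = 33.96 mol.
n(Cu) = n(e⁻)/2 = 16.98 mol, so m = 16.98 × 63.55 = 1079 g.
Volume = m/ρ = 1079 / 8.96 = 120.4 cm³.
Thickness = V/A = 120.4 / 301 = 0.400 cm = 4000 μm.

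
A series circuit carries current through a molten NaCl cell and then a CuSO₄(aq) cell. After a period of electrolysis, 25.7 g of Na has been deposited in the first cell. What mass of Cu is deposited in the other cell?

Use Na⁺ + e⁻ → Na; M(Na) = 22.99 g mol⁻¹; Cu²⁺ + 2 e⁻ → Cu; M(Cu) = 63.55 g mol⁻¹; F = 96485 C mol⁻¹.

n(Na) = 25.7 / 22.99 = 1.118 mol.
Since Na⁺ + e⁻ → Na, n(e⁻) passed = 1 × 1.118 = 1.118 mol.
Cells in series carry the same charge, so the same 1.118 mol of electrons passes through cell 2.
Cu²⁺ + 2 e⁻ → Cu, so n(Cu) = 1.118 / 2 = 0.5589 mol.
m(Cu) = 0.5589 × 63.55 = 35.5 g.

35.5 g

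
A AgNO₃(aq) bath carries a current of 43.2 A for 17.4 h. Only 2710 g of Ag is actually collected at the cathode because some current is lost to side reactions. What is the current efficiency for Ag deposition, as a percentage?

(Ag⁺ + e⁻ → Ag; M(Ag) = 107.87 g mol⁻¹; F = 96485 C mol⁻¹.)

Q = I·t = 43.20 × 62640 = 2706000 C; n(e⁻) = 2706000/96485 = 28.05 mol.
Theoretical n(Ag) = n(e⁻)/1 = 28.05 mol, i.e. m_theo = 28.05 × 107.87 = 3025 g.
Efficiency = m_actual / m_theo = 2710 / 3025 = 89.6 %.

89.6 %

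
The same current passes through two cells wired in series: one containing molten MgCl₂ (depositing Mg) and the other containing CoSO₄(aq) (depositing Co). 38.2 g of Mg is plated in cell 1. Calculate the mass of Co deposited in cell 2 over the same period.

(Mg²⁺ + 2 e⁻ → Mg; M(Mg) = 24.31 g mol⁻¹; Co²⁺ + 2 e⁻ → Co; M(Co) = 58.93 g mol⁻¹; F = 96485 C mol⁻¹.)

n(Mg) = 38.2 / 24.31 = 1.571 mol.
Since Mg²⁺ + 2 e⁻ → Mg, n(e⁻) passed = 2 × 1.571 = 3.143 mol.
Cells in series carry the same charge, so the same 3.143 mol of electrons passes through cell 2.
Co²⁺ + 2 e⁻ → Co, so n(Co) = 3.143 / 2 = 1.571 mol.
m(Co) = 1.571 × 58.93 = 92.6 g.

92.6 g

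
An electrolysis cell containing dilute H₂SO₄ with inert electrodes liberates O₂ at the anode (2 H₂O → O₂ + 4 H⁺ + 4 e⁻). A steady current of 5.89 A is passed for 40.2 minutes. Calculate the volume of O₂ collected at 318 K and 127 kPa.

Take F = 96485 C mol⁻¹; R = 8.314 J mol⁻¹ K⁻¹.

0.766 L

Q = I·t = 5.890 A × 2412.0 s = 14210 C.
n(e⁻) = Q/F = 14210 / 96485 = 0.1472 mol.
4 electrons are transferred per O₂ molecule, so n(O₂) = 0.1472 / 4 = 0.03681 mol.
V = nRT/P = (0.03681 × 8.314 × 318) / (127 × 10³ Pa) = 7.66 × 10⁻⁴ m³ = 0.766 L.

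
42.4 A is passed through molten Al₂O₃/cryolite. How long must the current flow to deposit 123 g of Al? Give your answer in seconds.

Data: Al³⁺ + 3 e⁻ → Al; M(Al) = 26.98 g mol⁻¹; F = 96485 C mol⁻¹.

31100 s

n(Al) = m/M = 123 / 26.98 = 4.559 mol.
Each Al atom requires 3 electrons, so n(e⁻) = 3 × 4.559 = 13.68 mol.
Q = n(e⁻)·F = 13.68 × 96485 = 1320000 C.
t = Q/I = 1320000 / 42.40 A = 31120 s.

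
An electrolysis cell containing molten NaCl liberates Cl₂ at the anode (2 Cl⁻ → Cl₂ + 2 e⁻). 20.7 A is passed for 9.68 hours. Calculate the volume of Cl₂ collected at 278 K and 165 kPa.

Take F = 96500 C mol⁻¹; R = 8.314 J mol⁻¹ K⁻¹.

Q = I·t = 20.70 A × 34848 s = 721400 C.
n(e⁻) = Q/F = 721400 / 96500 = 7.475 mol.
2 electrons are transferred per Cl₂ molecule, so n(Cl₂) = 7.475 / 2 = 3.738 mol.
V = nRT/P = (3.738 × 8.314 × 278) / (165 × 10³ Pa) = 0.0524 m³ = 52.4 L.

52.4 L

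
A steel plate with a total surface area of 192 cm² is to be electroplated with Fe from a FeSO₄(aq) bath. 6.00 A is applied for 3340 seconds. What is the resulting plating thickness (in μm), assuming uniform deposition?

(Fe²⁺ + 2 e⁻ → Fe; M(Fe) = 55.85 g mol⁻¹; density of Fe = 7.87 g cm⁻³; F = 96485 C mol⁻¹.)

Q = I·t = 6.000 × 3340.0 = 20040 C; n(e⁻) = 0.2077 mol.
n(Fe) = n(e⁻)/2 = 0.1039 mol, so m = 0.1039 × 55.85 = 5.800 g.
Volume = m/ρ = 5.800 / 7.87 = 0.7370 cm³.
Thickness = V/A = 0.7370 / 192 = 0.00384 cm = 38.4 μm.

38.4 μm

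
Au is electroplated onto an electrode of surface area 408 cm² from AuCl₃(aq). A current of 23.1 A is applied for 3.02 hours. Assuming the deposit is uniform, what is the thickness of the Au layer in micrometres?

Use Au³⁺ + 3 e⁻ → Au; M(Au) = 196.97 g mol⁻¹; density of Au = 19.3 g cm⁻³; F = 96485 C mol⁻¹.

Q = I·t = 23.10 × 10872 = 251100 C; n(e⁻) = 2.603 mol.
n(Au) = n(e⁻)/3 = 0.8676 mol, so m = 0.8676 × 196.97 = 170.9 g.
Volume = m/ρ = 170.9 / 19.3 = 8.855 cm³.
Thickness = V/A = 8.855 / 408 = 0.0217 cm = 217 μm.

217 μm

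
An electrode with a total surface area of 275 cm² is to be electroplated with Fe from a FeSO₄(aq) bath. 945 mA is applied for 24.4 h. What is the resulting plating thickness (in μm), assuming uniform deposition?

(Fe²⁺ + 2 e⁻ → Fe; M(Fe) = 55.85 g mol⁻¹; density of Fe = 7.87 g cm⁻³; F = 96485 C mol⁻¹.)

111 μm

Q = I·t = 0.9450 × 87840 = 83010 C; n(e⁻) = 0.8603 mol.
n(Fe) = n(e⁻)/2 = 0.4302 mol, so m = 0.4302 × 55.85 = 24.02 g.
Volume = m/ρ = 24.02 / 7.87 = 3.053 cm³.
Thickness = V/A = 3.053 / 275 = 0.0111 cm = 111 μm.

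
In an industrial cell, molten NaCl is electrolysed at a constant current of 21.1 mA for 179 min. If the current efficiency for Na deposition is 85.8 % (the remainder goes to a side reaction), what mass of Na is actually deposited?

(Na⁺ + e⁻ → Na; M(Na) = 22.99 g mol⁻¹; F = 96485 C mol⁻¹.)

0.0463 g

Q = I·t = 0.02110 × 10740 = 226.6 C.
n(e⁻) = 226.6/96485 = 0.002349 mol; theoretically n(Na) = 0.002349/1 = 0.002349 mol, m_theo = 0.05400 g.
At 85.8 % efficiency, m_actual = 0.858 × 0.05400 = 0.0463 g.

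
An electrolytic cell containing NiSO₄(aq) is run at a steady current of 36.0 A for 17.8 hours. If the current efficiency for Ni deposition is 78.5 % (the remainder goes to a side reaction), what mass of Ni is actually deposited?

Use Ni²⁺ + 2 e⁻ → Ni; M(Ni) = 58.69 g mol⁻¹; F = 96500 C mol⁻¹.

Q = I·t = 36.00 × 64080 = 2307000 C.
n(e⁻) = 2307000/96500 = 23.91 mol; theoretically n(Ni) = 23.91/2 = 11.95 mol, m_theo = 701.5 g.
At 78.5 % efficiency, m_actual = 0.785 × 701.5 = 551 g.

551 g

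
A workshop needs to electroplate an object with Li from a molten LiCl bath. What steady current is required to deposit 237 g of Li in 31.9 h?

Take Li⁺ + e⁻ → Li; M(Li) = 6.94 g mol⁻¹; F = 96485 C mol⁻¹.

28.7 A

n(Li) = 237 / 6.94 = 34.15 mol.
n(e⁻) = 1 × 34.15 = 34.15 mol.
Q = n(e⁻)·F = 34.15 × 96485 = 3295000 C.
I = Q/t = 3295000 / 114840 s = 28.7 A.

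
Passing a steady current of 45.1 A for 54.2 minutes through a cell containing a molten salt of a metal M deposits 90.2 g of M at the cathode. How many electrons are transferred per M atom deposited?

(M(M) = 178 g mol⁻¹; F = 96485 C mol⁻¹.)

Q = I·t = 45.10 A × 3252.0 s = 146700 C, so n(e⁻) = 146700/96485 = 1.520 mol.
n(M) deposited = 90.2 / 178 = 0.5067 mol.
Electrons per atom = n(e⁻)/n(M) = 1.520 / 0.5067 = 3.00 ≈ 3, so the ion is M³⁺.

3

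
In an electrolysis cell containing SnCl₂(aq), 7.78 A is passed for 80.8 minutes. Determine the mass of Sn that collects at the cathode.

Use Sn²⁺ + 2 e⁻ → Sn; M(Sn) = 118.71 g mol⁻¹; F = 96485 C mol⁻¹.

Q = I·t = 7.780 A × 4848.0 s = 37720 C.
n(e⁻) = Q/F = 37720 / 96485 = 0.3909 mol.
Sn²⁺ + 2 e⁻ → Sn, so n(Sn) = n(e⁻)/2 = 0.1955 mol.
m = n·M = 0.1955 × 118.71 = 23.2 g.

23.2 g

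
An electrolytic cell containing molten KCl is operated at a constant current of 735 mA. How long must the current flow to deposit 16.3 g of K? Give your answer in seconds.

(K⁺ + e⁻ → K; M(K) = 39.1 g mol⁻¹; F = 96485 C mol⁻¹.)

54700 s

n(K) = m/M = 16.3 / 39.1 = 0.4169 mol.
Each K atom requires 1 electron, so n(e⁻) = 1 × 0.4169 = 0.4169 mol.
Q = n(e⁻)·F = 0.4169 × 96485 = 40220 C.
t = Q/I = 40220 / 0.7350 A = 54720 s.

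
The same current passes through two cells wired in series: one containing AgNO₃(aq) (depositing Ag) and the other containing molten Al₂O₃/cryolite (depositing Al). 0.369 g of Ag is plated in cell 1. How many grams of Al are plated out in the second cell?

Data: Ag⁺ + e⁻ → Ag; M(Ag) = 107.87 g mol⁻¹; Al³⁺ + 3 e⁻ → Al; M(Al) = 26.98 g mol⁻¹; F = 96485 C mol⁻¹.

n(Ag) = 0.369 / 107.87 = 0.003421 mol.
Since Ag⁺ + e⁻ → Ag, n(e⁻) passed = 1 × 0.003421 = 0.003421 mol.
Cells in series carry the same charge, so the same 0.003421 mol of electrons passes through cell 2.
Al³⁺ + 3 e⁻ → Al, so n(Al) = 0.003421 / 3 = 0.001140 mol.
m(Al) = 0.001140 × 26.98 = 0.0308 g.

0.0308 g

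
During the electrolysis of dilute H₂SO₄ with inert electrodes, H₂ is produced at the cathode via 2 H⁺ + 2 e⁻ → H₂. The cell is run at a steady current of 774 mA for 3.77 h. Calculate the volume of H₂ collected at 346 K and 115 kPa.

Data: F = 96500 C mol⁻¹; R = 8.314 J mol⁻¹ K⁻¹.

Q = I·t = 0.7740 A × 13572 s = 10500 C.
n(e⁻) = Q/F = 10500 / 96500 = 0.1089 mol.
2 electrons are transferred per H₂ molecule, so n(H₂) = 0.1089 / 2 = 0.05443 mol.
V = nRT/P = (0.05443 × 8.314 × 346) / (115 × 10³ Pa) = 0.00136 m³ = 1.36 L.

1.36 L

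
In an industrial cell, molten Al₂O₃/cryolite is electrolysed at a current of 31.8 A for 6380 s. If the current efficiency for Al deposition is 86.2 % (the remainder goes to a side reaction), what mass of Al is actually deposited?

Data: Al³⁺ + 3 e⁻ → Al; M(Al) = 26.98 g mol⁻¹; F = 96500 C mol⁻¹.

16.3 g

Q = I·t = 31.80 × 6380.0 = 202900 C.
n(e⁻) = 202900/96500 = 2.102 mol; theoretically n(Al) = 2.102/3 = 0.7008 mol, m_theo = 18.91 g.
At 86.2 % efficiency, m_actual = 0.862 × 18.91 = 16.3 g.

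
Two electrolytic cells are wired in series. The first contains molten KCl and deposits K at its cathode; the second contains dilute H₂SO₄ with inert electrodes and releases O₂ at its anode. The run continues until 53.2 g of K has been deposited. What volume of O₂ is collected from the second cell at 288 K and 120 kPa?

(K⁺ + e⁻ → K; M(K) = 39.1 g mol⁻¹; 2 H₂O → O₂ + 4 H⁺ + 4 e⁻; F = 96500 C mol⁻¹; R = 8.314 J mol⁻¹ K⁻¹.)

6.79 L

n(K) = 53.2 / 39.1 = 1.361 mol, so n(e⁻) = 1 × 1.361 = 1.361 mol.
The cells are in series, so the same 1.361 mol of electrons passes through the second cell.
2 H₂O → O₂ + 4 H⁺ + 4 e⁻ — 4 mol e⁻ per mol O₂, so n(O₂) = 1.361/4 = 0.3402 mol.
V = nRT/P = (0.3402 × 8.314 × 288) / (120 × 10³) = 0.00679 m³ = 6.79 L.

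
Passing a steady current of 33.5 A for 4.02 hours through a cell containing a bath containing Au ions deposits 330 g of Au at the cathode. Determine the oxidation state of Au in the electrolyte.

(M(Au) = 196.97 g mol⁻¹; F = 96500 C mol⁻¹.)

Q = I·t = 33.50 A × 14472 s = 484800 C, so n(e⁻) = 484800/96500 = 5.024 mol.
n(Au) deposited = 330 / 196.97 = 1.675 mol.
Electrons per atom = n(e⁻)/n(Au) = 5.024 / 1.675 = 3.00 ≈ 3, so the ion is Au³⁺.

+3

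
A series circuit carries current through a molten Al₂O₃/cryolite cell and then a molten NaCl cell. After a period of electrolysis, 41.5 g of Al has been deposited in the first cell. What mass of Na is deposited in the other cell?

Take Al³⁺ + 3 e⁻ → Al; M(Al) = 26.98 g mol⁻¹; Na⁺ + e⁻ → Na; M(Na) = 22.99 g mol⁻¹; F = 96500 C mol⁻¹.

n(Al) = 41.5 / 26.98 = 1.538 mol.
Since Al³⁺ + 3 e⁻ → Al, n(e⁻) passed = 3 × 1.538 = 4.615 mol.
Cells in series carry the same charge, so the same 4.615 mol of electrons passes through cell 2.
Na⁺ + e⁻ → Na, so n(Na) = 4.615 / 1 = 4.615 mol.
m(Na) = 4.615 × 22.99 = 106 g.

106 g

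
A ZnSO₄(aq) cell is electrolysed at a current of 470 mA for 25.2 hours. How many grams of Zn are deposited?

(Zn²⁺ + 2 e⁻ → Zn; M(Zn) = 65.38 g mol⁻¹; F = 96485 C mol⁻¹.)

14.4 g

Q = I·t = 0.4700 A × 90720 s = 42640 C.
n(e⁻) = Q/F = 42640 / 96485 = 0.4419 mol.
Zn²⁺ + 2 e⁻ → Zn, so n(Zn) = n(e⁻)/2 = 0.2210 mol.
m = n·M = 0.2210 × 65.38 = 14.4 g.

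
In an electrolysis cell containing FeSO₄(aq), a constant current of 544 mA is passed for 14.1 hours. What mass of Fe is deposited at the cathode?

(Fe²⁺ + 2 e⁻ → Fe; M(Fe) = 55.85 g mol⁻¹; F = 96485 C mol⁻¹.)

7.99 g

Q = I·t = 0.5440 A × 50760 s = 27610 C.
n(e⁻) = Q/F = 27610 / 96485 = 0.2862 mol.
Fe²⁺ + 2 e⁻ → Fe, so n(Fe) = n(e⁻)/2 = 0.1431 mol.
m = n·M = 0.1431 × 55.85 = 7.99 g.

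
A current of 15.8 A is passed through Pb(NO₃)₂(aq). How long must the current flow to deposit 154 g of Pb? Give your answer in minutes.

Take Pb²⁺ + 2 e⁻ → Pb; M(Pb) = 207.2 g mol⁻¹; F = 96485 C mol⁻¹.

n(Pb) = m/M = 154 / 207.2 = 0.7432 mol.
Each Pb atom requires 2 electrons, so n(e⁻) = 2 × 0.7432 = 1.486 mol.
Q = n(e⁻)·F = 1.486 × 96485 = 143400 C.
t = Q/I = 143400 / 15.80 A = 9077 s = 151 min.

151 min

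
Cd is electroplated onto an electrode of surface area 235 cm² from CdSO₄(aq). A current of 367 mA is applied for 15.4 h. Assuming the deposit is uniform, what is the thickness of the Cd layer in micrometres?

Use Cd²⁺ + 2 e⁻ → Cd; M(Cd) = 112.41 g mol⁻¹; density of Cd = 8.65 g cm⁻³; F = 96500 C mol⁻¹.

Q = I·t = 0.3670 × 55440 = 20350 C; n(e⁻) = 0.2108 mol.
n(Cd) = n(e⁻)/2 = 0.1054 mol, so m = 0.1054 × 112.41 = 11.85 g.
Volume = m/ρ = 11.85 / 8.65 = 1.370 cm³.
Thickness = V/A = 1.370 / 235 = 0.00583 cm = 58.3 μm.

58.3 μm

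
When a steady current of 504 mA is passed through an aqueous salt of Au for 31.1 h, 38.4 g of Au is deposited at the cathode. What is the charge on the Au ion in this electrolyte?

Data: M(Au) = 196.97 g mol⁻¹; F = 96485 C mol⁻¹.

+3

Q = I·t = 0.5040 A × 111960 s = 56430 C, so n(e⁻) = 56430/96485 = 0.5848 mol.
n(Au) deposited = 38.4 / 196.97 = 0.1950 mol.
Electrons per atom = n(e⁻)/n(Au) = 0.5848 / 0.1950 = 3.00 ≈ 3, so the ion is Au³⁺.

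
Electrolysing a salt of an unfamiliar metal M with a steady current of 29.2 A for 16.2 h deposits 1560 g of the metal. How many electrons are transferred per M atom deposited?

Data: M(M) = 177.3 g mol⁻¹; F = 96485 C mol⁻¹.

Q = I·t = 29.20 A × 58320 s = 1703000 C, so n(e⁻) = 1703000/96485 = 17.65 mol.
n(M) deposited = 1560 / 177.3 = 8.799 mol.
Electrons per atom = n(e⁻)/n(M) = 17.65 / 8.799 = 2.01 ≈ 2, so the ion is M²⁺.

2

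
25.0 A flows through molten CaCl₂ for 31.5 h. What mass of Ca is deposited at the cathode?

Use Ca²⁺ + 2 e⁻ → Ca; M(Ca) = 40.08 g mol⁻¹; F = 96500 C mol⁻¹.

589 g

Q = I·t = 25.00 A × 113400 s = 2835000 C.
n(e⁻) = Q/F = 2835000 / 96500 = 29.38 mol.
Ca²⁺ + 2 e⁻ → Ca, so n(Ca) = n(e⁻)/2 = 14.69 mol.
m = n·M = 14.69 × 40.08 = 589 g.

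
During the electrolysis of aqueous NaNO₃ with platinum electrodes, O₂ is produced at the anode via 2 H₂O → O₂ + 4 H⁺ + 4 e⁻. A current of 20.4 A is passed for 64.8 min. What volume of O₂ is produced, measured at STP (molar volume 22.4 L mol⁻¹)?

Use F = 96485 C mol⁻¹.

4.60 L

Q = I·t = 20.40 A × 3888.0 s = 79320 C.
n(e⁻) = Q/F = 79320 / 96485 = 0.8220 mol.
4 electrons are transferred per O₂ molecule, so n(O₂) = 0.8220 / 4 = 0.2055 mol.
V = n × V_m = 0.2055 × 22.4 = 4.60 L.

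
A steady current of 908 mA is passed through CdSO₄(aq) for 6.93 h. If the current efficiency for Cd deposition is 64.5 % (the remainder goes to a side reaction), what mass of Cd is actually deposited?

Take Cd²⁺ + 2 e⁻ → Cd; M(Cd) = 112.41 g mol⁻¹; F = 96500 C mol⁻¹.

8.51 g

Q = I·t = 0.9080 × 24948 = 22650 C.
n(e⁻) = 22650/96500 = 0.2347 mol; theoretically n(Cd) = 0.2347/2 = 0.1174 mol, m_theo = 13.19 g.
At 64.5 % efficiency, m_actual = 0.645 × 13.19 = 8.51 g.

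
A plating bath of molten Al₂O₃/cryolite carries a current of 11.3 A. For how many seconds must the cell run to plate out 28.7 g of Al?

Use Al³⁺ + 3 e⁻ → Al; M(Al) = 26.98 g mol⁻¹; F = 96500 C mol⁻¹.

n(Al) = m/M = 28.7 / 26.98 = 1.064 mol.
Each Al atom requires 3 electrons, so n(e⁻) = 3 × 1.064 = 3.191 mol.
Q = n(e⁻)·F = 3.191 × 96500 = 308000 C.
t = Q/I = 308000 / 11.30 A = 27250 s.

27300 s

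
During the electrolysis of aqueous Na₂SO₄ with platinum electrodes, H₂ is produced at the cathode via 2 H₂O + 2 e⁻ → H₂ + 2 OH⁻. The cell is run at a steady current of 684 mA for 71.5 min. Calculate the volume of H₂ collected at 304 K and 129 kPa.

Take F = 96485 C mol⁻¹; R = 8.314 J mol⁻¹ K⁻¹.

Q = I·t = 0.6840 A × 4290.0 s = 2934 C.
n(e⁻) = Q/F = 2934 / 96485 = 0.03041 mol.
2 electrons are transferred per H₂ molecule, so n(H₂) = 0.03041 / 2 = 0.01521 mol.
V = nRT/P = (0.01521 × 8.314 × 304) / (129 × 10³ Pa) = 2.98 × 10⁻⁴ m³ = 0.298 L.

0.298 L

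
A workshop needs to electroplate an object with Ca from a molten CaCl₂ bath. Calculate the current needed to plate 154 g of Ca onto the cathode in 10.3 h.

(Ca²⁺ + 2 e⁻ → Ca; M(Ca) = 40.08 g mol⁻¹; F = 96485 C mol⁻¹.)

20.0 A

n(Ca) = 154 / 40.08 = 3.842 mol.
n(e⁻) = 2 × 3.842 = 7.685 mol.
Q = n(e⁻)·F = 7.685 × 96485 = 741500 C.
I = Q/t = 741500 / 37080 s = 20.0 A.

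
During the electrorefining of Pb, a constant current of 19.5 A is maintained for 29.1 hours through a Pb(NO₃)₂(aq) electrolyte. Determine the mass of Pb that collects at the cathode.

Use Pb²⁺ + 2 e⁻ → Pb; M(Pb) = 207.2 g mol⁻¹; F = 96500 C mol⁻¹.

Q = I·t = 19.50 A × 104760 s = 2043000 C.
n(e⁻) = Q/F = 2043000 / 96500 = 21.17 mol.
Pb²⁺ + 2 e⁻ → Pb, so n(Pb) = n(e⁻)/2 = 10.58 mol.
m = n·M = 10.58 × 207.2 = 2190 g.

2190 g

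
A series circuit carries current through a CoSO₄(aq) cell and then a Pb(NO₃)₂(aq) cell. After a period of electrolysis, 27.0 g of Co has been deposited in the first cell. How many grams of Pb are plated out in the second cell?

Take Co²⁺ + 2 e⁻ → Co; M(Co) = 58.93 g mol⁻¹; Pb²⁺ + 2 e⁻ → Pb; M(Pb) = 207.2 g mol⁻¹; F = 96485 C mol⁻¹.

94.9 g

n(Co) = 27.0 / 58.93 = 0.4582 mol.
Since Co²⁺ + 2 e⁻ → Co, n(e⁻) passed = 2 × 0.4582 = 0.9163 mol.
Cells in series carry the same charge, so the same 0.9163 mol of electrons passes through cell 2.
Pb²⁺ + 2 e⁻ → Pb, so n(Pb) = 0.9163 / 2 = 0.4582 mol.
m(Pb) = 0.4582 × 207.2 = 94.9 g.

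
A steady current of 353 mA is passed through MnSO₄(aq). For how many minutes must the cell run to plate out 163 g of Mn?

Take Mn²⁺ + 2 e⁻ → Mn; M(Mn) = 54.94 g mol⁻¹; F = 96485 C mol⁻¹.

27000 min

n(Mn) = m/M = 163 / 54.94 = 2.967 mol.
Each Mn atom requires 2 electrons, so n(e⁻) = 2 × 2.967 = 5.934 mol.
Q = n(e⁻)·F = 5.934 × 96485 = 572500 C.
t = Q/I = 572500 / 0.3530 A = 1622000 s = 27000 min.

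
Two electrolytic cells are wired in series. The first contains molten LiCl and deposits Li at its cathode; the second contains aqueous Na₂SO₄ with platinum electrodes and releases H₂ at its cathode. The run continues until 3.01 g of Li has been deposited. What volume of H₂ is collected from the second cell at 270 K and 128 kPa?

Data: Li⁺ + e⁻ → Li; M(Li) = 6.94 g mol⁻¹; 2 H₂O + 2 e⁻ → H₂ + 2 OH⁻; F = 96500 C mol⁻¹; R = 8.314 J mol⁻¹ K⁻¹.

3.80 L

n(Li) = 3.01 / 6.94 = 0.4337 mol, so n(e⁻) = 1 × 0.4337 = 0.4337 mol.
The cells are in series, so the same 0.4337 mol of electrons passes through the second cell.
2 H₂O + 2 e⁻ → H₂ + 2 OH⁻ — 2 mol e⁻ per mol H₂, so n(H₂) = 0.4337/2 = 0.2169 mol.
V = nRT/P = (0.2169 × 8.314 × 270) / (128 × 10³) = 0.00380 m³ = 3.80 L.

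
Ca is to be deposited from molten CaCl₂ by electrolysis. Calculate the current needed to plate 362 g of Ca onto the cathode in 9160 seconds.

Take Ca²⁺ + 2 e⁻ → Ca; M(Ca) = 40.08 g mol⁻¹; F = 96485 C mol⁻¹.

n(Ca) = 362 / 40.08 = 9.032 mol.
n(e⁻) = 2 × 9.032 = 18.06 mol.
Q = n(e⁻)·F = 18.06 × 96485 = 1743000 C.
I = Q/t = 1743000 / 9160.0 s = 190 A.

190 A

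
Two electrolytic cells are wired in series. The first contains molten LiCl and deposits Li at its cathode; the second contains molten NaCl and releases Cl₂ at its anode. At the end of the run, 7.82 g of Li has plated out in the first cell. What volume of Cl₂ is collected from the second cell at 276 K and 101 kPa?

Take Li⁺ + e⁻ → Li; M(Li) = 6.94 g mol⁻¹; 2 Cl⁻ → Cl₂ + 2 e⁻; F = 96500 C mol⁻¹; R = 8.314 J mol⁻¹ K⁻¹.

n(Li) = 7.82 / 6.94 = 1.127 mol, so n(e⁻) = 1 × 1.127 = 1.127 mol.
The cells are in series, so the same 1.127 mol of electrons passes through the second cell.
2 Cl⁻ → Cl₂ + 2 e⁻ — 2 mol e⁻ per mol Cl₂, so n(Cl₂) = 1.127/2 = 0.5634 mol.
V = nRT/P = (0.5634 × 8.314 × 276) / (101 × 10³) = 0.0128 m³ = 12.8 L.

12.8 L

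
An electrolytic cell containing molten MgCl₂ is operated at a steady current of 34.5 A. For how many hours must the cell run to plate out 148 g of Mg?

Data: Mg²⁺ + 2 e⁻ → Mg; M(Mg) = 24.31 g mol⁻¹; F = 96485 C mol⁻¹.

n(Mg) = m/M = 148 / 24.31 = 6.088 mol.
Each Mg atom requires 2 electrons, so n(e⁻) = 2 × 6.088 = 12.18 mol.
Q = n(e⁻)·F = 12.18 × 96485 = 1175000 C.
t = Q/I = 1175000 / 34.50 A = 34050 s = 9.46 h.

9.46 h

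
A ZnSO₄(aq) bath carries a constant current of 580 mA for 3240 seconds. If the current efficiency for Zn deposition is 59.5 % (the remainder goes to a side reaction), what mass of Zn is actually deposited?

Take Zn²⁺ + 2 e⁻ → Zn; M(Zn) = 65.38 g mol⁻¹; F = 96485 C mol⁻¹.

Q = I·t = 0.5800 × 3240.0 = 1879 C.
n(e⁻) = 1879/96485 = 0.01948 mol; theoretically n(Zn) = 0.01948/2 = 0.009738 mol, m_theo = 0.6367 g.
At 59.5 % efficiency, m_actual = 0.595 × 0.6367 = 0.379 g.

0.379 g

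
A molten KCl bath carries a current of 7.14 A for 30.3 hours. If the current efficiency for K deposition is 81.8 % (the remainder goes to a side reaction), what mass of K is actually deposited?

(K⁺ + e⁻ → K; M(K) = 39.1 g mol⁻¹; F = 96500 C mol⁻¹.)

Q = I·t = 7.140 × 109080 = 778800 C.
n(e⁻) = 778800/96500 = 8.071 mol; theoretically n(K) = 8.071/1 = 8.071 mol, m_theo = 315.6 g.
At 81.8 % efficiency, m_actual = 0.818 × 315.6 = 258 g.

258 g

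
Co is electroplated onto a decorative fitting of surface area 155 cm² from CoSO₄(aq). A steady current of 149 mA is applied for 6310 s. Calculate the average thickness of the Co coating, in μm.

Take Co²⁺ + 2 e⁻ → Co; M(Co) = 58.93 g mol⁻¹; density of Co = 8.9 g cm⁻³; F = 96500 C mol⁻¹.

2.08 μm

Q = I·t = 0.1490 × 6310.0 = 940.2 C; n(e⁻) = 0.009743 mol.
n(Co) = n(e⁻)/2 = 0.004871 mol, so m = 0.004871 × 58.93 = 0.2871 g.
Volume = m/ρ = 0.2871 / 8.9 = 0.03226 cm³.
Thickness = V/A = 0.03226 / 155 = 2.08 × 10⁻⁴ cm = 2.08 μm.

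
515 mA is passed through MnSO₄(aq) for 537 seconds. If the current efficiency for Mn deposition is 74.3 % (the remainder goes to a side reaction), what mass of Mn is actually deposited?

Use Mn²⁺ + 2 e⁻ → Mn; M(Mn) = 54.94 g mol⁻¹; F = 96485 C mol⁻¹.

Q = I·t = 0.5150 × 537.00 = 276.6 C.
n(e⁻) = 276.6/96485 = 0.002866 mol; theoretically n(Mn) = 0.002866/2 = 0.001433 mol, m_theo = 0.07874 g.
At 74.3 % efficiency, m_actual = 0.743 × 0.07874 = 0.0585 g.

0.0585 g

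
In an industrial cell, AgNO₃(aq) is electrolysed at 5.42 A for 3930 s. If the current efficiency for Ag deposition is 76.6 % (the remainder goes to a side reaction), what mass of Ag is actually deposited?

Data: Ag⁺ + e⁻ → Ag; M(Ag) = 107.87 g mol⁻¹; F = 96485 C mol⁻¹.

18.2 g

Q = I·t = 5.420 × 3930.0 = 21300 C.
n(e⁻) = 21300/96485 = 0.2208 mol; theoretically n(Ag) = 0.2208/1 = 0.2208 mol, m_theo = 23.81 g.
At 76.6 % efficiency, m_actual = 0.766 × 23.81 = 18.2 g.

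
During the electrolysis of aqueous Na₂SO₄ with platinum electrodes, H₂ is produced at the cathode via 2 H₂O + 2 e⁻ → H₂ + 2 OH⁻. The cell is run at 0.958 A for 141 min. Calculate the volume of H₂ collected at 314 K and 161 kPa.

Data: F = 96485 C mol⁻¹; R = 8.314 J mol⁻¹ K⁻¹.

Q = I·t = 0.9580 A × 8460.0 s = 8105 C.
n(e⁻) = Q/F = 8105 / 96485 = 0.08400 mol.
2 electrons are transferred per H₂ molecule, so n(H₂) = 0.08400 / 2 = 0.04200 mol.
V = nRT/P = (0.04200 × 8.314 × 314) / (161 × 10³ Pa) = 6.81 × 10⁻⁴ m³ = 0.681 L.

0.681 L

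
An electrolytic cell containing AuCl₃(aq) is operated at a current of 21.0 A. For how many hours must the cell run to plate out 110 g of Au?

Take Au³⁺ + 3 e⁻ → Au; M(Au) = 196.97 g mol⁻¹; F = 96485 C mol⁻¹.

2.14 h

n(Au) = m/M = 110 / 196.97 = 0.5585 mol.
Each Au atom requires 3 electrons, so n(e⁻) = 3 × 0.5585 = 1.675 mol.
Q = n(e⁻)·F = 1.675 × 96485 = 161600 C.
t = Q/I = 161600 / 21.00 A = 7698 s = 2.14 h.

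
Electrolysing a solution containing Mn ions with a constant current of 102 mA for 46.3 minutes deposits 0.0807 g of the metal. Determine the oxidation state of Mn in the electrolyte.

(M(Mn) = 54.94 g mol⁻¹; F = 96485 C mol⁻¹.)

Q = I·t = 0.1020 A × 2778.0 s = 283.4 C, so n(e⁻) = 283.4/96485 = 0.002937 mol.
n(Mn) deposited = 0.0807 / 54.94 = 0.001469 mol.
Electrons per atom = n(e⁻)/n(Mn) = 0.002937 / 0.001469 = 2.00 ≈ 2, so the ion is Mn²⁺.

+2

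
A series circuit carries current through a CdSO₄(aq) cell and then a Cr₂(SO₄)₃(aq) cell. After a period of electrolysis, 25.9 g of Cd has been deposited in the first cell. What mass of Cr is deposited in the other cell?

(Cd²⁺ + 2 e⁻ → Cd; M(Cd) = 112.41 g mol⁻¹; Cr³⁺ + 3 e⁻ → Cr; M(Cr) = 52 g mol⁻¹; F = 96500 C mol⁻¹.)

n(Cd) = 25.9 / 112.41 = 0.2304 mol.
Since Cd²⁺ + 2 e⁻ → Cd, n(e⁻) passed = 2 × 0.2304 = 0.4608 mol.
Cells in series carry the same charge, so the same 0.4608 mol of electrons passes through cell 2.
Cr³⁺ + 3 e⁻ → Cr, so n(Cr) = 0.4608 / 3 = 0.1536 mol.
m(Cr) = 0.1536 × 52 = 7.99 g.

7.99 g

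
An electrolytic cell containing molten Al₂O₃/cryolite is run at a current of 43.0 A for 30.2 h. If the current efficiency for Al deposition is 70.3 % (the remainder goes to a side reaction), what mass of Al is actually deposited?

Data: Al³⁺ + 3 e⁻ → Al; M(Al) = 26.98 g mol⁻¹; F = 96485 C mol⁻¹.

306 g

Q = I·t = 43.00 × 108720 = 4675000 C.
n(e⁻) = 4675000/96485 = 48.45 mol; theoretically n(Al) = 48.45/3 = 16.15 mol, m_theo = 435.8 g.
At 70.3 % efficiency, m_actual = 0.703 × 435.8 = 306 g.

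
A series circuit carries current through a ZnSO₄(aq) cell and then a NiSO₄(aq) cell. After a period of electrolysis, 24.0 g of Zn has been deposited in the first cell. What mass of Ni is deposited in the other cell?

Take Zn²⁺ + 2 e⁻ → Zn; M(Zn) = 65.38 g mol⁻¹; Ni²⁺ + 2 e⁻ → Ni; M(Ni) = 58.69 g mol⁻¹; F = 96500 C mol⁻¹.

21.5 g

n(Zn) = 24.0 / 65.38 = 0.3671 mol.
Since Zn²⁺ + 2 e⁻ → Zn, n(e⁻) passed = 2 × 0.3671 = 0.7342 mol.
Cells in series carry the same charge, so the same 0.7342 mol of electrons passes through cell 2.
Ni²⁺ + 2 e⁻ → Ni, so n(Ni) = 0.7342 / 2 = 0.3671 mol.
m(Ni) = 0.3671 × 58.69 = 21.5 g.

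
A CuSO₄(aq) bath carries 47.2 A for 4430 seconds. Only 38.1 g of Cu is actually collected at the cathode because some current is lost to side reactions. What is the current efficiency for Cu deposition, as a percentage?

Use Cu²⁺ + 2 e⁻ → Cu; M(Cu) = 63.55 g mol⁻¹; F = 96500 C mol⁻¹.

Q = I·t = 47.20 × 4430.0 = 209100 C; n(e⁻) = 209100/96500 = 2.167 mol.
Theoretical n(Cu) = n(e⁻)/2 = 1.083 mol, i.e. m_theo = 1.083 × 63.55 = 68.85 g.
Efficiency = m_actual / m_theo = 38.1 / 68.85 = 55.3 %.

55.3 %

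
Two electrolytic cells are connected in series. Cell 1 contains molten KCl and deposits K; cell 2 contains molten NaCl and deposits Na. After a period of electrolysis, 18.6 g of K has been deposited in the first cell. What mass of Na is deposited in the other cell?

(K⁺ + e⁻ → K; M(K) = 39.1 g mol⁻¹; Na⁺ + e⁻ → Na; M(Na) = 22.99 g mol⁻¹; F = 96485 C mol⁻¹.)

10.9 g

n(K) = 18.6 / 39.1 = 0.4757 mol.
Since K⁺ + e⁻ → K, n(e⁻) passed = 1 × 0.4757 = 0.4757 mol.
Cells in series carry the same charge, so the same 0.4757 mol of electrons passes through cell 2.
Na⁺ + e⁻ → Na, so n(Na) = 0.4757 / 1 = 0.4757 mol.
m(Na) = 0.4757 × 22.99 = 10.9 g.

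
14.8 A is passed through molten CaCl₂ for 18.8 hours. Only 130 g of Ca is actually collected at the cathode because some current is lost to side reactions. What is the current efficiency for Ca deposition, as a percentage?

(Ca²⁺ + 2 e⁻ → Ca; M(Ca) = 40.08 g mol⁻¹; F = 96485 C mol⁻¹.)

Q = I·t = 14.80 × 67680 = 1002000 C; n(e⁻) = 1002000/96485 = 10.38 mol.
Theoretical n(Ca) = n(e⁻)/2 = 5.191 mol, i.e. m_theo = 5.191 × 40.08 = 208.0 g.
Efficiency = m_actual / m_theo = 130 / 208.0 = 62.5 %.

62.5 %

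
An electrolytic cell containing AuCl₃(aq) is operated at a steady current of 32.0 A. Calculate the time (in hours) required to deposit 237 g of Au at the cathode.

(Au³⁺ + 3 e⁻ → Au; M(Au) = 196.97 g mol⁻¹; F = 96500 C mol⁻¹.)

3.02 h

n(Au) = m/M = 237 / 196.97 = 1.203 mol.
Each Au atom requires 3 electrons, so n(e⁻) = 3 × 1.203 = 3.610 mol.
Q = n(e⁻)·F = 3.610 × 96500 = 348300 C.
t = Q/I = 348300 / 32.00 A = 10890 s = 3.02 h.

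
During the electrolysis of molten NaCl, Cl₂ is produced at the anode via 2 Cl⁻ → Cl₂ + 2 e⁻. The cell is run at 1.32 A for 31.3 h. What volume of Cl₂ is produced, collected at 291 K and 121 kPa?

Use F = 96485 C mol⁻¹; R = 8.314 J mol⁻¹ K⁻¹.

Q = I·t = 1.320 A × 112680 s = 148700 C.
n(e⁻) = Q/F = 148700 / 96485 = 1.542 mol.
2 electrons are transferred per Cl₂ molecule, so n(Cl₂) = 1.542 / 2 = 0.7708 mol.
V = nRT/P = (0.7708 × 8.314 × 291) / (121 × 10³ Pa) = 0.0154 m³ = 15.4 L.

15.4 L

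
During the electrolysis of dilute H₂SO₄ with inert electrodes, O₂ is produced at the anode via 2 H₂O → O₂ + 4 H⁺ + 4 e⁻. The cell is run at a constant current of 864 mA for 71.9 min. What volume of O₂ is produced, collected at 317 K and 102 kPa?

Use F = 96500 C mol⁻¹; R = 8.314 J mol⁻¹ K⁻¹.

0.250 L

Q = I·t = 0.8640 A × 4314.0 s = 3727 C.
n(e⁻) = Q/F = 3727 / 96500 = 0.03862 mol.
4 electrons are transferred per O₂ molecule, so n(O₂) = 0.03862 / 4 = 0.009656 mol.
V = nRT/P = (0.009656 × 8.314 × 317) / (102 × 10³ Pa) = 2.50 × 10⁻⁴ m³ = 0.250 L.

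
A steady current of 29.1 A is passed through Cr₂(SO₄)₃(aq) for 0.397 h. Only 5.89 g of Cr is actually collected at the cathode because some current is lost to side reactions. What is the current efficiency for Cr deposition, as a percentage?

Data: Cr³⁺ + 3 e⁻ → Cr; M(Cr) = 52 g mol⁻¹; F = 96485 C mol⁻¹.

78.8 %

Q = I·t = 29.10 × 1429.2 = 41590 C; n(e⁻) = 41590/96485 = 0.4310 mol.
Theoretical n(Cr) = n(e⁻)/3 = 0.1437 mol, i.e. m_theo = 0.1437 × 52 = 7.472 g.
Efficiency = m_actual / m_theo = 5.89 / 7.472 = 78.8 %.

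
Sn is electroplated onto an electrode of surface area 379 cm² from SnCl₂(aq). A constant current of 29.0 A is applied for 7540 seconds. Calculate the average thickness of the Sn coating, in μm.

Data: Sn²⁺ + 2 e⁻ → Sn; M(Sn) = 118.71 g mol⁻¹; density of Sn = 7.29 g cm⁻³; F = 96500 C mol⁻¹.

487 μm

Q = I·t = 29.00 × 7540.0 = 218700 C; n(e⁻) = 2.266 mol.
n(Sn) = n(e⁻)/2 = 1.133 mol, so m = 1.133 × 118.71 = 134.5 g.
Volume = m/ρ = 134.5 / 7.29 = 18.45 cm³.
Thickness = V/A = 18.45 / 379 = 0.0487 cm = 487 μm.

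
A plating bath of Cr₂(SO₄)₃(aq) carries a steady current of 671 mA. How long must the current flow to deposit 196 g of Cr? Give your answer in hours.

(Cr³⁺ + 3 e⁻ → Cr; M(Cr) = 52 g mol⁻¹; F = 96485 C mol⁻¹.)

n(Cr) = m/M = 196 / 52 = 3.769 mol.
Each Cr atom requires 3 electrons, so n(e⁻) = 3 × 3.769 = 11.31 mol.
Q = n(e⁻)·F = 11.31 × 96485 = 1091000 C.
t = Q/I = 1091000 / 0.6710 A = 1626000 s = 452 h.

452 h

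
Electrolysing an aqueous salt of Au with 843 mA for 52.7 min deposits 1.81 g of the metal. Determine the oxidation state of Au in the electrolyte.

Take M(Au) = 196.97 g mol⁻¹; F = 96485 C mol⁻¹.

Q = I·t = 0.8430 A × 3162.0 s = 2666 C, so n(e⁻) = 2666/96485 = 0.02763 mol.
n(Au) deposited = 1.81 / 196.97 = 0.009189 mol.
Electrons per atom = n(e⁻)/n(Au) = 0.02763 / 0.009189 = 3.01 ≈ 3, so the ion is Au³⁺.

+3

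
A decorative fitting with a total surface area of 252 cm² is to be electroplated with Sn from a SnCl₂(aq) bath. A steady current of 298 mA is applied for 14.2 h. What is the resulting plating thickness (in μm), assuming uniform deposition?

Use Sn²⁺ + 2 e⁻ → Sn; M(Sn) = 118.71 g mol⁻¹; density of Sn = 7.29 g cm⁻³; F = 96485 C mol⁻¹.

51.0 μm

Q = I·t = 0.2980 × 51120 = 15230 C; n(e⁻) = 0.1579 mol.
n(Sn) = n(e⁻)/2 = 0.07894 mol, so m = 0.07894 × 118.71 = 9.371 g.
Volume = m/ρ = 9.371 / 7.29 = 1.286 cm³.
Thickness = V/A = 1.286 / 252 = 0.00510 cm = 51.0 μm.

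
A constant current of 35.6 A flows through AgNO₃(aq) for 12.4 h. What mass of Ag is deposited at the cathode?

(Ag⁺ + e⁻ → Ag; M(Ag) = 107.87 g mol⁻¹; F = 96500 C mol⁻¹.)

Q = I·t = 35.60 A × 44640 s = 1589000 C.
n(e⁻) = Q/F = 1589000 / 96500 = 16.47 mol.
Ag⁺ + e⁻ → Ag, so n(Ag) = n(e⁻)/1 = 16.47 mol.
m = n·M = 16.47 × 107.87 = 1780 g.

1780 g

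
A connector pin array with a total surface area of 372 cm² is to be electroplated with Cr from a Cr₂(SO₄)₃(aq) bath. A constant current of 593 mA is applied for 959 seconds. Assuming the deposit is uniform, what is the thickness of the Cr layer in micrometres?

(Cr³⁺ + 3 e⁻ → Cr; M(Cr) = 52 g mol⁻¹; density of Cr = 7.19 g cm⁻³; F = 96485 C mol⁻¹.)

Q = I·t = 0.5930 × 959.00 = 568.7 C; n(e⁻) = 0.005894 mol.
n(Cr) = n(e⁻)/3 = 0.001965 mol, so m = 0.001965 × 52 = 0.1022 g.
Volume = m/ρ = 0.1022 / 7.19 = 0.01421 cm³.
Thickness = V/A = 0.01421 / 372 = 3.82 × 10⁻⁵ cm = 0.382 μm.

0.382 μm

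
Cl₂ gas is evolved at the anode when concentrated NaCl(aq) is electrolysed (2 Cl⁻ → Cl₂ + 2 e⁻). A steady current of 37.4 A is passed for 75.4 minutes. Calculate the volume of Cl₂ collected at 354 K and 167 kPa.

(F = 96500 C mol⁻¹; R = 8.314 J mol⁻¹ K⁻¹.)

Q = I·t = 37.40 A × 4524.0 s = 169200 C.
n(e⁻) = Q/F = 169200 / 96500 = 1.753 mol.
2 electrons are transferred per Cl₂ molecule, so n(Cl₂) = 1.753 / 2 = 0.8767 mol.
V = nRT/P = (0.8767 × 8.314 × 354) / (167 × 10³ Pa) = 0.0155 m³ = 15.5 L.

15.5 L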